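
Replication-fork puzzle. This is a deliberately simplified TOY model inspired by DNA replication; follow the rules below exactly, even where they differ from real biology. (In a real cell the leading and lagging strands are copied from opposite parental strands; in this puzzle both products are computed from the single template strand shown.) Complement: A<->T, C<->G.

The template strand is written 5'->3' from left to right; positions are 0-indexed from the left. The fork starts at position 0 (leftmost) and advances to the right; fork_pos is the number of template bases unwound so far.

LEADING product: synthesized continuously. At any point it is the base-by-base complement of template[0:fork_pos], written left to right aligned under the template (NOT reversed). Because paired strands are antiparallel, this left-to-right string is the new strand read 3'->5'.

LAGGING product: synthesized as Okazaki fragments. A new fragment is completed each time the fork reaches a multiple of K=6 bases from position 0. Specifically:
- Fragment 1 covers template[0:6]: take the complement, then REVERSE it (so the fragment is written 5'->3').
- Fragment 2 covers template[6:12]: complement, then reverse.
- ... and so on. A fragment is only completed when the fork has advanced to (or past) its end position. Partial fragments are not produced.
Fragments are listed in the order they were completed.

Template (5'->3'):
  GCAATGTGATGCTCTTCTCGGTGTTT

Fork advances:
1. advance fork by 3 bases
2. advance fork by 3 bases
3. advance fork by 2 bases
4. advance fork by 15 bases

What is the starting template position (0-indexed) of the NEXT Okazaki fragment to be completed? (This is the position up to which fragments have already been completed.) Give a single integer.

Answer: 18

Derivation:
Step 1: advance 3 -> fork_pos = 0 + 3 = 3. Next multiple of 6 is 6 (not reached); still 0 fragment(s).
Step 2: advance 3 -> fork_pos = 3 + 3 = 6. Reached multiple(s) of 6: 6 -> fragment 1 completed (1 total).
Step 3: advance 2 -> fork_pos = 6 + 2 = 8. Next multiple of 6 is 12 (not reached); still 1 fragment(s).
Step 4: advance 15 -> fork_pos = 8 + 15 = 23. Reached multiple(s) of 6: 12, 18 -> fragments 2-3 completed (3 total).
3 fragment(s) completed, covering template[0:18] (3 x 6 = 18). The next fragment, fragment 4, covers template[18:24], so it starts at position 18.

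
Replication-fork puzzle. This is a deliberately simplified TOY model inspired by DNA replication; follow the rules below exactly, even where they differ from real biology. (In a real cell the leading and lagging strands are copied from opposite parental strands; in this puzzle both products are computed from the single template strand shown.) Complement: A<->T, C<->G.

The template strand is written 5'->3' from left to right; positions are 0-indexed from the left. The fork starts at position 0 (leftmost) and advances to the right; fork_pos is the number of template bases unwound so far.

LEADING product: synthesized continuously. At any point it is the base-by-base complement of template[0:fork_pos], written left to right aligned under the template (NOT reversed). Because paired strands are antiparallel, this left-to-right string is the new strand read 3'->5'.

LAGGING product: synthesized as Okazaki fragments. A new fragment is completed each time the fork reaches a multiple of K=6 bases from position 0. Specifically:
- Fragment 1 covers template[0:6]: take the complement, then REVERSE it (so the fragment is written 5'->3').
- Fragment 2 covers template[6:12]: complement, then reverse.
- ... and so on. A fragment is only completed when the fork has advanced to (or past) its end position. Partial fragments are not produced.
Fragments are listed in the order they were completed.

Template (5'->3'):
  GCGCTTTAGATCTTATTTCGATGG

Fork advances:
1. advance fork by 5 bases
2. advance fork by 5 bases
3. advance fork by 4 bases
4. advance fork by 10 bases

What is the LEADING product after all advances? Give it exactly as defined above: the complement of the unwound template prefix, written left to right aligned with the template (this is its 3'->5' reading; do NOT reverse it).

Answer: CGCGAAATCTAGAATAAAGCTACC

Derivation:
Step 1: advance 5 -> fork_pos = 0 + 5 = 5.
Step 2: advance 5 -> fork_pos = 5 + 5 = 10.
Step 3: advance 4 -> fork_pos = 10 + 4 = 14.
Step 4: advance 10 -> fork_pos = 14 + 10 = 24.
Unwound prefix: template[0:24] = GCGCTTTAGATCTTATTTCGATGG
Complement it base by base (A<->T, C<->G), keeping left-to-right order:
  [0:5] GCGCT -> CGCGA
  [5:10] TTAGA -> AATCT
  [10:15] TCTTA -> AGAAT
  [15:20] TTTCG -> AAAGC
  [20:24] ATGG -> TACC
Concatenate: CGCGAAATCTAGAATAAAGCTACC (length 24; written aligned with the template, i.e. 3'->5').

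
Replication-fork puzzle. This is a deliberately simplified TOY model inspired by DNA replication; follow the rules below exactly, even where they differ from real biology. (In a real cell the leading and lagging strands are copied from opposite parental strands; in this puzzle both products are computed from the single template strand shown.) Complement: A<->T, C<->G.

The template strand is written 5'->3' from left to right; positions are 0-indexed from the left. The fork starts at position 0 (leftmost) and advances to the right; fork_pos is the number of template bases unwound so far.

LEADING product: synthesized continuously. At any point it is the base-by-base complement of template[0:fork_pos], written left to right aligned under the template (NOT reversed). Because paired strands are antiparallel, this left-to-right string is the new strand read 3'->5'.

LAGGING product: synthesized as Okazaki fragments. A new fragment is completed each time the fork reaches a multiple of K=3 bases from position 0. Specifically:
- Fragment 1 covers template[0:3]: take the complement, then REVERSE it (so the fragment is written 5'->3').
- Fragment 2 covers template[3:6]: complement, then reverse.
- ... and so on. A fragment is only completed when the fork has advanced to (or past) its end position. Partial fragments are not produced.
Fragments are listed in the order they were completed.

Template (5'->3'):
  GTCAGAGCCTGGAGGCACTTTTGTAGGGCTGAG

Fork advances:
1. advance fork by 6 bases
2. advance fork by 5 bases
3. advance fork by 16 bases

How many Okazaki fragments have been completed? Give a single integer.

Answer: 9

Derivation:
Step 1: advance 6 -> fork_pos = 0 + 6 = 6. Reached multiple(s) of 3: 3, 6 -> fragments 1-2 completed (2 total).
Step 2: advance 5 -> fork_pos = 6 + 5 = 11. Reached multiple(s) of 3: 9 -> fragment 3 completed (3 total).
Step 3: advance 16 -> fork_pos = 11 + 16 = 27. Reached multiple(s) of 3: 12, 15, 18, 21, 24, 27 -> fragments 4-9 completed (9 total).
Check: final fork_pos = 27; the multiples of 3 that are <= 27 are 3..27 -> 27 // 3 = 9 completed fragment(s).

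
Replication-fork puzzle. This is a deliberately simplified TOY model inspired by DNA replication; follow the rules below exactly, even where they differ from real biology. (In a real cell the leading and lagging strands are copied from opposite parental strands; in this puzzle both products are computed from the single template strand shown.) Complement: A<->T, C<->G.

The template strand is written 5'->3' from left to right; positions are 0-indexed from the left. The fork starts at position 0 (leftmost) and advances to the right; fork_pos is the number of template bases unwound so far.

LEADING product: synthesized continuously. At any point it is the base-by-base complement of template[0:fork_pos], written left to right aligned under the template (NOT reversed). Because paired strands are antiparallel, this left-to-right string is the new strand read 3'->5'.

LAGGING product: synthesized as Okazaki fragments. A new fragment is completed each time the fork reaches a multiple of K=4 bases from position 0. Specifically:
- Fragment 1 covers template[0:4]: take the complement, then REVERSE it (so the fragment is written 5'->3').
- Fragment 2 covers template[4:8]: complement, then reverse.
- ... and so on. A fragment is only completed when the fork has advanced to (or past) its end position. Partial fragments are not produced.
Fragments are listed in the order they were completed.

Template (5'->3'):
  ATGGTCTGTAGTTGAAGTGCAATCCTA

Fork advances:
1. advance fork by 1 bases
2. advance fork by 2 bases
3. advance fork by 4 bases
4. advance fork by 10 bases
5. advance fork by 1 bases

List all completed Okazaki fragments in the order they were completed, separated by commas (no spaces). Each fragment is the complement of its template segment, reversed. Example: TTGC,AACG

Answer: CCAT,CAGA,ACTA,TTCA

Derivation:
Step 1: advance 1 -> fork_pos = 0 + 1 = 1. Next multiple of 4 is 4 (not reached); still 0 fragment(s).
Step 2: advance 2 -> fork_pos = 1 + 2 = 3. Next multiple of 4 is 4 (not reached); still 0 fragment(s).
Step 3: advance 4 -> fork_pos = 3 + 4 = 7. Reached multiple(s) of 4: 4 -> fragment 1 completed (1 total).
Step 4: advance 10 -> fork_pos = 7 + 10 = 17. Reached multiple(s) of 4: 8, 12, 16 -> fragments 2-4 completed (4 total).
Step 5: advance 1 -> fork_pos = 17 + 1 = 18. Next multiple of 4 is 20 (not reached); still 4 fragment(s).
Final fork_pos = 18, so 4 fragment(s) are complete. Build each: template segment -> complement -> reverse.
Fragment 1: template[0:4] = ATGG -> complement TACC -> reversed CCAT
Fragment 2: template[4:8] = TCTG -> complement AGAC -> reversed CAGA
Fragment 3: template[8:12] = TAGT -> complement ATCA -> reversed ACTA
Fragment 4: template[12:16] = TGAA -> complement ACTT -> reversed TTCA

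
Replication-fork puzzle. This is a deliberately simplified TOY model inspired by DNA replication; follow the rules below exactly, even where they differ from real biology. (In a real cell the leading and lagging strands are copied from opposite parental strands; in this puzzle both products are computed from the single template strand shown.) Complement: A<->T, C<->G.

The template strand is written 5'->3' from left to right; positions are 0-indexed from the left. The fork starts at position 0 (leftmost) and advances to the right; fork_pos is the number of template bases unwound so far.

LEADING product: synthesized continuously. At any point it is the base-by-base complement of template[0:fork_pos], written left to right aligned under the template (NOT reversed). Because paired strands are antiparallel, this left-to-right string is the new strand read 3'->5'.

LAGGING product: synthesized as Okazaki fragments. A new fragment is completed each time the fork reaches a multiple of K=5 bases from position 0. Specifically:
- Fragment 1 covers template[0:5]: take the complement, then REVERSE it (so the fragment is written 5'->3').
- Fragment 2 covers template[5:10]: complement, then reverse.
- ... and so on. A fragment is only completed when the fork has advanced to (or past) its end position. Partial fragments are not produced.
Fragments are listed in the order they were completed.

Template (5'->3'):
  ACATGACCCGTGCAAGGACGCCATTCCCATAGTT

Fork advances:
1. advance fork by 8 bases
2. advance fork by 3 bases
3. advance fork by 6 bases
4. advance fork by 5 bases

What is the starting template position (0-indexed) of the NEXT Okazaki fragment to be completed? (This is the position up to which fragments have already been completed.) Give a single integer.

Answer: 20

Derivation:
Step 1: advance 8 -> fork_pos = 0 + 8 = 8. Reached multiple(s) of 5: 5 -> fragment 1 completed (1 total).
Step 2: advance 3 -> fork_pos = 8 + 3 = 11. Reached multiple(s) of 5: 10 -> fragment 2 completed (2 total).
Step 3: advance 6 -> fork_pos = 11 + 6 = 17. Reached multiple(s) of 5: 15 -> fragment 3 completed (3 total).
Step 4: advance 5 -> fork_pos = 17 + 5 = 22. Reached multiple(s) of 5: 20 -> fragment 4 completed (4 total).
4 fragment(s) completed, covering template[0:20] (4 x 5 = 20). The next fragment, fragment 5, covers template[20:25], so it starts at position 20.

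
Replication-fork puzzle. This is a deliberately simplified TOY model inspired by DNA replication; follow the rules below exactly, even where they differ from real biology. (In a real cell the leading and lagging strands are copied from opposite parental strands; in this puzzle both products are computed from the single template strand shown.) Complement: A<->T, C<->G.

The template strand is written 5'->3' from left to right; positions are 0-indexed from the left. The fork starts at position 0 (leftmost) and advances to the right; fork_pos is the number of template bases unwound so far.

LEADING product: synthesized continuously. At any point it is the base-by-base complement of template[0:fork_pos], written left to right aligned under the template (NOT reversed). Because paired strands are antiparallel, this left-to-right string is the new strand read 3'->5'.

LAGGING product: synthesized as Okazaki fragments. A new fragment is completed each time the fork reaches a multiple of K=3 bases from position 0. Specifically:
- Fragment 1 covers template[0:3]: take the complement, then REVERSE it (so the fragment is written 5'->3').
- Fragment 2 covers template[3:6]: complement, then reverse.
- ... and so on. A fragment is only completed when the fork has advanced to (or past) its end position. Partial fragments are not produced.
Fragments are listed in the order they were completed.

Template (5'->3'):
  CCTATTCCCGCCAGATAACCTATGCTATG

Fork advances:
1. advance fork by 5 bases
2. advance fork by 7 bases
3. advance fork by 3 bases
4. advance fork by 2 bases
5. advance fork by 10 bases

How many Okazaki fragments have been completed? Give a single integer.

Step 1: advance 5 -> fork_pos = 0 + 5 = 5. Reached multiple(s) of 3: 3 -> fragment 1 completed (1 total).
Step 2: advance 7 -> fork_pos = 5 + 7 = 12. Reached multiple(s) of 3: 6, 9, 12 -> fragments 2-4 completed (4 total).
Step 3: advance 3 -> fork_pos = 12 + 3 = 15. Reached multiple(s) of 3: 15 -> fragment 5 completed (5 total).
Step 4: advance 2 -> fork_pos = 15 + 2 = 17. Next multiple of 3 is 18 (not reached); still 5 fragment(s).
Step 5: advance 10 -> fork_pos = 17 + 10 = 27. Reached multiple(s) of 3: 18, 21, 24, 27 -> fragments 6-9 completed (9 total).
Check: final fork_pos = 27; the multiples of 3 that are <= 27 are 3..27 -> 27 // 3 = 9 completed fragment(s).

Answer: 9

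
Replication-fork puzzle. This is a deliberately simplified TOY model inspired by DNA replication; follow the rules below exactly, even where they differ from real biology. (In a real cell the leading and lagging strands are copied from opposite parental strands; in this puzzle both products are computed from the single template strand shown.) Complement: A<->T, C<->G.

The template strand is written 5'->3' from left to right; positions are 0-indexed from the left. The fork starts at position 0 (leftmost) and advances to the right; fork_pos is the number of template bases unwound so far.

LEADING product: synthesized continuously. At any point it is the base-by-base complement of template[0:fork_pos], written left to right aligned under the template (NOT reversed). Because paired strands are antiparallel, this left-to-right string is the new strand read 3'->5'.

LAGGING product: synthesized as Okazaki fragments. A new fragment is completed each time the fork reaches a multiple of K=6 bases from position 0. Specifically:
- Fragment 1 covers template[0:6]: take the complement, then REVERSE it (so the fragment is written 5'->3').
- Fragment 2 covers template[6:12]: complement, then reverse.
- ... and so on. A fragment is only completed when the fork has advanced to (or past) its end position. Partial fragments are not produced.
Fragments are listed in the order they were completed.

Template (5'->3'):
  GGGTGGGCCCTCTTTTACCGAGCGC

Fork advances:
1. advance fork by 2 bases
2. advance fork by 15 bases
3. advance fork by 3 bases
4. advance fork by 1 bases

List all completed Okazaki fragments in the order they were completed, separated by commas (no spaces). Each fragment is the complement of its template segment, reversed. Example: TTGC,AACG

Answer: CCACCC,GAGGGC,GTAAAA

Derivation:
Step 1: advance 2 -> fork_pos = 0 + 2 = 2. Next multiple of 6 is 6 (not reached); still 0 fragment(s).
Step 2: advance 15 -> fork_pos = 2 + 15 = 17. Reached multiple(s) of 6: 6, 12 -> fragments 1-2 completed (2 total).
Step 3: advance 3 -> fork_pos = 17 + 3 = 20. Reached multiple(s) of 6: 18 -> fragment 3 completed (3 total).
Step 4: advance 1 -> fork_pos = 20 + 1 = 21. Next multiple of 6 is 24 (not reached); still 3 fragment(s).
Final fork_pos = 21, so 3 fragment(s) are complete. Build each: template segment -> complement -> reverse.
Fragment 1: template[0:6] = GGGTGG -> complement CCCACC -> reversed CCACCC
Fragment 2: template[6:12] = GCCCTC -> complement CGGGAG -> reversed GAGGGC
Fragment 3: template[12:18] = TTTTAC -> complement AAAATG -> reversed GTAAAA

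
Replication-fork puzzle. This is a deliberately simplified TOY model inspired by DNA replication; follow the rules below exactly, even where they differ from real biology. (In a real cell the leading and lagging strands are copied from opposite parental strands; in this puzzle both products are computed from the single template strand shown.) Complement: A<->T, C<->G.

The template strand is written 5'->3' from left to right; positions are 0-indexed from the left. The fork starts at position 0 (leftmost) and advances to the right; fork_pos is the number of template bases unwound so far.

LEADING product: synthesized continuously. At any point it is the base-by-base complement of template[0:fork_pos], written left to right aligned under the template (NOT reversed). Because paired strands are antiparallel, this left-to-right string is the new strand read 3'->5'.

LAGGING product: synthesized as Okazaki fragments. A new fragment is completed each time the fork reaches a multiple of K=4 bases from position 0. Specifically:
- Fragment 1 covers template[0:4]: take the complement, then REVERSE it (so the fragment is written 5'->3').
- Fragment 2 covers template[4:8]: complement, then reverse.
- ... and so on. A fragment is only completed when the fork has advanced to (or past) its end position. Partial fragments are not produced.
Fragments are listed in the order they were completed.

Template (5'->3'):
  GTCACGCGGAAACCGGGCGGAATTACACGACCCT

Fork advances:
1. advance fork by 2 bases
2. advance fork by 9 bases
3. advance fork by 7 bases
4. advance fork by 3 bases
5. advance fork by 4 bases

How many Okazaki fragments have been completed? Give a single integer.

Step 1: advance 2 -> fork_pos = 0 + 2 = 2. Next multiple of 4 is 4 (not reached); still 0 fragment(s).
Step 2: advance 9 -> fork_pos = 2 + 9 = 11. Reached multiple(s) of 4: 4, 8 -> fragments 1-2 completed (2 total).
Step 3: advance 7 -> fork_pos = 11 + 7 = 18. Reached multiple(s) of 4: 12, 16 -> fragments 3-4 completed (4 total).
Step 4: advance 3 -> fork_pos = 18 + 3 = 21. Reached multiple(s) of 4: 20 -> fragment 5 completed (5 total).
Step 5: advance 4 -> fork_pos = 21 + 4 = 25. Reached multiple(s) of 4: 24 -> fragment 6 completed (6 total).
Check: final fork_pos = 25; the multiples of 4 that are <= 25 are 4..24 -> 25 // 4 = 6 completed fragment(s).

Answer: 6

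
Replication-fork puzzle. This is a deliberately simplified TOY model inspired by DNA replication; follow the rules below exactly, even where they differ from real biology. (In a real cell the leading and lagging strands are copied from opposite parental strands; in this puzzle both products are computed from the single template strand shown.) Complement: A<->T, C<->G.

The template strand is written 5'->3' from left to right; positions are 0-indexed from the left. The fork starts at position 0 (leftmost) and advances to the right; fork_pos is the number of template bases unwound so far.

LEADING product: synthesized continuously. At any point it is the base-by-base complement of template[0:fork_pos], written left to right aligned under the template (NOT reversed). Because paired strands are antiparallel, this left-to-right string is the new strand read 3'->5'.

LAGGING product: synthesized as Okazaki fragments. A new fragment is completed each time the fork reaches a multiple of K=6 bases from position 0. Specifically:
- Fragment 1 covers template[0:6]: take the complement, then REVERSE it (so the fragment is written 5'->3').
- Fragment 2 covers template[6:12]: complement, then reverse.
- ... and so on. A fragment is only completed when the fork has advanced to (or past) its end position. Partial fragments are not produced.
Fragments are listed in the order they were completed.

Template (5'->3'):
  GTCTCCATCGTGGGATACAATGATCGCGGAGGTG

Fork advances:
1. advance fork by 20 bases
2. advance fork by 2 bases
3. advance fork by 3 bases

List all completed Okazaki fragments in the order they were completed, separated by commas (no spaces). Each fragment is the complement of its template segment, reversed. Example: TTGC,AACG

Step 1: advance 20 -> fork_pos = 0 + 20 = 20. Reached multiple(s) of 6: 6, 12, 18 -> fragments 1-3 completed (3 total).
Step 2: advance 2 -> fork_pos = 20 + 2 = 22. Next multiple of 6 is 24 (not reached); still 3 fragment(s).
Step 3: advance 3 -> fork_pos = 22 + 3 = 25. Reached multiple(s) of 6: 24 -> fragment 4 completed (4 total).
Final fork_pos = 25, so 4 fragment(s) are complete. Build each: template segment -> complement -> reverse.
Fragment 1: template[0:6] = GTCTCC -> complement CAGAGG -> reversed GGAGAC
Fragment 2: template[6:12] = ATCGTG -> complement TAGCAC -> reversed CACGAT
Fragment 3: template[12:18] = GGATAC -> complement CCTATG -> reversed GTATCC
Fragment 4: template[18:24] = AATGAT -> complement TTACTA -> reversed ATCATT

Answer: GGAGAC,CACGAT,GTATCC,ATCATT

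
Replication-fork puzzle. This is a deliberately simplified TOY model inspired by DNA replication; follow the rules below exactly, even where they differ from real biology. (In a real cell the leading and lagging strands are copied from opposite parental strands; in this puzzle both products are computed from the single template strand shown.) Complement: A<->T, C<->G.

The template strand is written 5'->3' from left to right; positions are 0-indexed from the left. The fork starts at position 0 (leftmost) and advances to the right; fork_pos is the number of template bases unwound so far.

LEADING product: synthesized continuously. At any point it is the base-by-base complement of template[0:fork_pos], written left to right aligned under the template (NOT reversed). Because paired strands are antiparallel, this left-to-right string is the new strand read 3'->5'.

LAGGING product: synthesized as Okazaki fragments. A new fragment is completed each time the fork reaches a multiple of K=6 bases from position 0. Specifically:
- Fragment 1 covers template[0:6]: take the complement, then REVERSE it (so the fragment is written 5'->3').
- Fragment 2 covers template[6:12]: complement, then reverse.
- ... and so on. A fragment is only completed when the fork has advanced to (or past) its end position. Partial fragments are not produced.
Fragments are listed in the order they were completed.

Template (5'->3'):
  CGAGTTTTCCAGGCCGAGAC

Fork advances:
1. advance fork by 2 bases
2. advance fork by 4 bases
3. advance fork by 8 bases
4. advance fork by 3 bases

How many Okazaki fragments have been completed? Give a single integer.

Step 1: advance 2 -> fork_pos = 0 + 2 = 2. Next multiple of 6 is 6 (not reached); still 0 fragment(s).
Step 2: advance 4 -> fork_pos = 2 + 4 = 6. Reached multiple(s) of 6: 6 -> fragment 1 completed (1 total).
Step 3: advance 8 -> fork_pos = 6 + 8 = 14. Reached multiple(s) of 6: 12 -> fragment 2 completed (2 total).
Step 4: advance 3 -> fork_pos = 14 + 3 = 17. Next multiple of 6 is 18 (not reached); still 2 fragment(s).
Check: final fork_pos = 17; the multiples of 6 that are <= 17 are 6..12 -> 17 // 6 = 2 completed fragment(s).

Answer: 2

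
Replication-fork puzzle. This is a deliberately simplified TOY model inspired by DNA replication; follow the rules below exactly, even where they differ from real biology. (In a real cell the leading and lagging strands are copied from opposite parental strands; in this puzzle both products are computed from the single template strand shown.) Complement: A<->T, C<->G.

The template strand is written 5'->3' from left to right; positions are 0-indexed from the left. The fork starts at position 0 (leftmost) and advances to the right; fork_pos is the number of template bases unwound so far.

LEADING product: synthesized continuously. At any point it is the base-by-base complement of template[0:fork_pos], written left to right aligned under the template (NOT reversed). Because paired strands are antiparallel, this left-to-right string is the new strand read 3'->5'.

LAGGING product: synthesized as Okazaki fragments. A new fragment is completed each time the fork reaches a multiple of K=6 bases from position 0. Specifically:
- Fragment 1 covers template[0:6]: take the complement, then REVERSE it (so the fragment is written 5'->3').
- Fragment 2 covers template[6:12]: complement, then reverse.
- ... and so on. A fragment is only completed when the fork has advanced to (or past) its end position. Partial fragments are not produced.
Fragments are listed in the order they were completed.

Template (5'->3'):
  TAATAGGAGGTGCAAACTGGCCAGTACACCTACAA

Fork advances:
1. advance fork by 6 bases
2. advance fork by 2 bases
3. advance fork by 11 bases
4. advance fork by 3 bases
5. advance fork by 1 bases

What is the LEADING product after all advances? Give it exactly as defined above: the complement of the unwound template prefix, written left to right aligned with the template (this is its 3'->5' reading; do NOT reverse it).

Step 1: advance 6 -> fork_pos = 0 + 6 = 6.
Step 2: advance 2 -> fork_pos = 6 + 2 = 8.
Step 3: advance 11 -> fork_pos = 8 + 11 = 19.
Step 4: advance 3 -> fork_pos = 19 + 3 = 22.
Step 5: advance 1 -> fork_pos = 22 + 1 = 23.
Unwound prefix: template[0:23] = TAATAGGAGGTGCAAACTGGCCA
Complement it base by base (A<->T, C<->G), keeping left-to-right order:
  [0:5] TAATA -> ATTAT
  [5:10] GGAGG -> CCTCC
  [10:15] TGCAA -> ACGTT
  [15:20] ACTGG -> TGACC
  [20:23] CCA -> GGT
Concatenate: ATTATCCTCCACGTTTGACCGGT (length 23; written aligned with the template, i.e. 3'->5').

Answer: ATTATCCTCCACGTTTGACCGGT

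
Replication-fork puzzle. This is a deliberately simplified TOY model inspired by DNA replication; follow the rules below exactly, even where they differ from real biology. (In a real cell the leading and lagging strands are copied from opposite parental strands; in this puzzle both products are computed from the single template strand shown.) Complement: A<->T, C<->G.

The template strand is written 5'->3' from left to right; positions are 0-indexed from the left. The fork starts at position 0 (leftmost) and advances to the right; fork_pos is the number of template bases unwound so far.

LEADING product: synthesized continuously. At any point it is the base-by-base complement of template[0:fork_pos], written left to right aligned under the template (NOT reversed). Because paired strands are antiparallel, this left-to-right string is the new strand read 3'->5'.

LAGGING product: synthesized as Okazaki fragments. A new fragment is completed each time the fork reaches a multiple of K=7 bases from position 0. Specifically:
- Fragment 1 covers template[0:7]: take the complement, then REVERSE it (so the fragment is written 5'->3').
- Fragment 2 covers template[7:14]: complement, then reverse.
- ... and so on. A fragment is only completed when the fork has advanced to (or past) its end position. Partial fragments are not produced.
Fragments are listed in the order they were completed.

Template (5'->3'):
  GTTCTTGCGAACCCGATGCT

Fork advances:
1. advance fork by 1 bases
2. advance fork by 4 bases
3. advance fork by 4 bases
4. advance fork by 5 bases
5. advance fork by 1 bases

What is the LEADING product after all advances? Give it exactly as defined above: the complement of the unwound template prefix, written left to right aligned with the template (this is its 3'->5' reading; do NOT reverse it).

Step 1: advance 1 -> fork_pos = 0 + 1 = 1.
Step 2: advance 4 -> fork_pos = 1 + 4 = 5.
Step 3: advance 4 -> fork_pos = 5 + 4 = 9.
Step 4: advance 5 -> fork_pos = 9 + 5 = 14.
Step 5: advance 1 -> fork_pos = 14 + 1 = 15.
Unwound prefix: template[0:15] = GTTCTTGCGAACCCG
Complement it base by base (A<->T, C<->G), keeping left-to-right order:
  [0:5] GTTCT -> CAAGA
  [5:10] TGCGA -> ACGCT
  [10:15] ACCCG -> TGGGC
Concatenate: CAAGAACGCTTGGGC (length 15; written aligned with the template, i.e. 3'->5').

Answer: CAAGAACGCTTGGGC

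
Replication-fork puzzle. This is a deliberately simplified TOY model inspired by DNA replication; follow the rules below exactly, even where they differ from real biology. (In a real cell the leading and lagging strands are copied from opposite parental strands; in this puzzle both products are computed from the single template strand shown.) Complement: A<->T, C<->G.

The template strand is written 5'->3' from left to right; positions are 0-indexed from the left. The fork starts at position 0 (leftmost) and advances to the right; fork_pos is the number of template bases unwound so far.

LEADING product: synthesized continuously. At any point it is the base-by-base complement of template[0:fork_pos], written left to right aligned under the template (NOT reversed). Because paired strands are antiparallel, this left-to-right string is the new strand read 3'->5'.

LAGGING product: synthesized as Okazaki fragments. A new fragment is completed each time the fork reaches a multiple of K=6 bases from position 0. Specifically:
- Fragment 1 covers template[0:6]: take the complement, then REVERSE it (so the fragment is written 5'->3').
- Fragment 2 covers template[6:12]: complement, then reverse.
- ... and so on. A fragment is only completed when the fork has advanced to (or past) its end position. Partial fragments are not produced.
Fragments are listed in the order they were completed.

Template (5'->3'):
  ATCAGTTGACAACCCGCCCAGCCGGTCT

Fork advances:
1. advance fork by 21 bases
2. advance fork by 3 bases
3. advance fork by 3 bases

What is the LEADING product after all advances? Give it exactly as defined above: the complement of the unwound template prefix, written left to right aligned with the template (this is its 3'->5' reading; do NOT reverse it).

Answer: TAGTCAACTGTTGGGCGGGTCGGCCAG

Derivation:
Step 1: advance 21 -> fork_pos = 0 + 21 = 21.
Step 2: advance 3 -> fork_pos = 21 + 3 = 24.
Step 3: advance 3 -> fork_pos = 24 + 3 = 27.
Unwound prefix: template[0:27] = ATCAGTTGACAACCCGCCCAGCCGGTC
Complement it base by base (A<->T, C<->G), keeping left-to-right order:
  [0:5] ATCAG -> TAGTC
  [5:10] TTGAC -> AACTG
  [10:15] AACCC -> TTGGG
  [15:20] GCCCA -> CGGGT
  [20:25] GCCGG -> CGGCC
  [25:27] TC -> AG
Concatenate: TAGTCAACTGTTGGGCGGGTCGGCCAG (length 27; written aligned with the template, i.e. 3'->5').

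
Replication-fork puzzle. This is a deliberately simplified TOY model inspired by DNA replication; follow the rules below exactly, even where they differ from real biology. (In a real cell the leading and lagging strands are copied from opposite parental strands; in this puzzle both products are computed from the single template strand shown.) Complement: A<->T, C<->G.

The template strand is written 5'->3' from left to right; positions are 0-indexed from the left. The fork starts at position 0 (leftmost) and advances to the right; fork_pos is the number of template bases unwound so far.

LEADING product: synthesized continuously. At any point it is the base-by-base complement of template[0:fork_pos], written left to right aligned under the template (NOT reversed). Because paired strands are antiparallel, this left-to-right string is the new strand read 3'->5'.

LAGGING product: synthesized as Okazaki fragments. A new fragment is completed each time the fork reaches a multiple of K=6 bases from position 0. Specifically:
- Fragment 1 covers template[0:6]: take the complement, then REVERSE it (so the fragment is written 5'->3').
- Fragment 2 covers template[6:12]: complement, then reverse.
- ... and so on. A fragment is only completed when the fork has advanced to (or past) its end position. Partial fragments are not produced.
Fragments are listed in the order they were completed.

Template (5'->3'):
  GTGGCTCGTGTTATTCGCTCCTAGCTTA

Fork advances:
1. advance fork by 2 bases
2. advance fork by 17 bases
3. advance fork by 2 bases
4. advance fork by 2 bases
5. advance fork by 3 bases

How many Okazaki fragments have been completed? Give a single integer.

Step 1: advance 2 -> fork_pos = 0 + 2 = 2. Next multiple of 6 is 6 (not reached); still 0 fragment(s).
Step 2: advance 17 -> fork_pos = 2 + 17 = 19. Reached multiple(s) of 6: 6, 12, 18 -> fragments 1-3 completed (3 total).
Step 3: advance 2 -> fork_pos = 19 + 2 = 21. Next multiple of 6 is 24 (not reached); still 3 fragment(s).
Step 4: advance 2 -> fork_pos = 21 + 2 = 23. Next multiple of 6 is 24 (not reached); still 3 fragment(s).
Step 5: advance 3 -> fork_pos = 23 + 3 = 26. Reached multiple(s) of 6: 24 -> fragment 4 completed (4 total).
Check: final fork_pos = 26; the multiples of 6 that are <= 26 are 6..24 -> 26 // 6 = 4 completed fragment(s).

Answer: 4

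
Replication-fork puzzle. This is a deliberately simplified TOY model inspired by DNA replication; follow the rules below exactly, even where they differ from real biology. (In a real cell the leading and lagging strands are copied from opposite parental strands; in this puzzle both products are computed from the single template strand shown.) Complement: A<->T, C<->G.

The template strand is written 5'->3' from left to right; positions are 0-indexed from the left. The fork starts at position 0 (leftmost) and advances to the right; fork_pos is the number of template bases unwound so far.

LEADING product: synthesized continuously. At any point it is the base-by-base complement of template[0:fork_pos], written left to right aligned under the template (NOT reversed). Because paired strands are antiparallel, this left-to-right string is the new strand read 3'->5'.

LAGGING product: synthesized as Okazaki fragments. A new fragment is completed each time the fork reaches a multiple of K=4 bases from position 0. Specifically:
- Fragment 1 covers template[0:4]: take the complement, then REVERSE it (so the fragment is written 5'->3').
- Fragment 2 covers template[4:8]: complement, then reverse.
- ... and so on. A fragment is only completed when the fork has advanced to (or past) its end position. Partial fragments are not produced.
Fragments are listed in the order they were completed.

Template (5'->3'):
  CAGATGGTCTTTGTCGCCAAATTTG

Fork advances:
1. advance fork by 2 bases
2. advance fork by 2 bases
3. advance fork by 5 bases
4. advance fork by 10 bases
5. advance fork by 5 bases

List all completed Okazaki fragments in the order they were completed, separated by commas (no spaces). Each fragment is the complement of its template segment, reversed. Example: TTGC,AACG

Answer: TCTG,ACCA,AAAG,CGAC,TTGG,AAAT

Derivation:
Step 1: advance 2 -> fork_pos = 0 + 2 = 2. Next multiple of 4 is 4 (not reached); still 0 fragment(s).
Step 2: advance 2 -> fork_pos = 2 + 2 = 4. Reached multiple(s) of 4: 4 -> fragment 1 completed (1 total).
Step 3: advance 5 -> fork_pos = 4 + 5 = 9. Reached multiple(s) of 4: 8 -> fragment 2 completed (2 total).
Step 4: advance 10 -> fork_pos = 9 + 10 = 19. Reached multiple(s) of 4: 12, 16 -> fragments 3-4 completed (4 total).
Step 5: advance 5 -> fork_pos = 19 + 5 = 24. Reached multiple(s) of 4: 20, 24 -> fragments 5-6 completed (6 total).
Final fork_pos = 24, so 6 fragment(s) are complete. Build each: template segment -> complement -> reverse.
Fragment 1: template[0:4] = CAGA -> complement GTCT -> reversed TCTG
Fragment 2: template[4:8] = TGGT -> complement ACCA -> reversed ACCA
Fragment 3: template[8:12] = CTTT -> complement GAAA -> reversed AAAG
Fragment 4: template[12:16] = GTCG -> complement CAGC -> reversed CGAC
Fragment 5: template[16:20] = CCAA -> complement GGTT -> reversed TTGG
Fragment 6: template[20:24] = ATTT -> complement TAAA -> reversed AAAT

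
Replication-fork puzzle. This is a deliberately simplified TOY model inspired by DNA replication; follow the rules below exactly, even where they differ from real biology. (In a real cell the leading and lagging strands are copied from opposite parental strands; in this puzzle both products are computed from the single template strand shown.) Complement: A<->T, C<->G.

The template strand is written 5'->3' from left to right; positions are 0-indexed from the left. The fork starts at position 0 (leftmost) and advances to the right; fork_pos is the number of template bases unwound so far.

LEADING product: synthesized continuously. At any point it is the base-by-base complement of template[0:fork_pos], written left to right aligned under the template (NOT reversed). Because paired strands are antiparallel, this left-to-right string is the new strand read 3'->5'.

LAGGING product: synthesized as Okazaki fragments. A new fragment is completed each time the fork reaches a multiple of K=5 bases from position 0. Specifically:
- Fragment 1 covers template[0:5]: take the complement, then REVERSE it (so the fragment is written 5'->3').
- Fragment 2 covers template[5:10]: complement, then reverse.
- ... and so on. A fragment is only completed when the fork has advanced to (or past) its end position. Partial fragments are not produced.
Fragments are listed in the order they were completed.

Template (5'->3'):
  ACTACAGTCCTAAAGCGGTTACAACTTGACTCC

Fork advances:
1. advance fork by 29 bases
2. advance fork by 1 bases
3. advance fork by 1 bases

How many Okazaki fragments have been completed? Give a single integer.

Step 1: advance 29 -> fork_pos = 0 + 29 = 29. Reached multiple(s) of 5: 5, 10, 15, 20, 25 -> fragments 1-5 completed (5 total).
Step 2: advance 1 -> fork_pos = 29 + 1 = 30. Reached multiple(s) of 5: 30 -> fragment 6 completed (6 total).
Step 3: advance 1 -> fork_pos = 30 + 1 = 31. Next multiple of 5 is 35 (not reached); still 6 fragment(s).
Check: final fork_pos = 31; the multiples of 5 that are <= 31 are 5..30 -> 31 // 5 = 6 completed fragment(s).

Answer: 6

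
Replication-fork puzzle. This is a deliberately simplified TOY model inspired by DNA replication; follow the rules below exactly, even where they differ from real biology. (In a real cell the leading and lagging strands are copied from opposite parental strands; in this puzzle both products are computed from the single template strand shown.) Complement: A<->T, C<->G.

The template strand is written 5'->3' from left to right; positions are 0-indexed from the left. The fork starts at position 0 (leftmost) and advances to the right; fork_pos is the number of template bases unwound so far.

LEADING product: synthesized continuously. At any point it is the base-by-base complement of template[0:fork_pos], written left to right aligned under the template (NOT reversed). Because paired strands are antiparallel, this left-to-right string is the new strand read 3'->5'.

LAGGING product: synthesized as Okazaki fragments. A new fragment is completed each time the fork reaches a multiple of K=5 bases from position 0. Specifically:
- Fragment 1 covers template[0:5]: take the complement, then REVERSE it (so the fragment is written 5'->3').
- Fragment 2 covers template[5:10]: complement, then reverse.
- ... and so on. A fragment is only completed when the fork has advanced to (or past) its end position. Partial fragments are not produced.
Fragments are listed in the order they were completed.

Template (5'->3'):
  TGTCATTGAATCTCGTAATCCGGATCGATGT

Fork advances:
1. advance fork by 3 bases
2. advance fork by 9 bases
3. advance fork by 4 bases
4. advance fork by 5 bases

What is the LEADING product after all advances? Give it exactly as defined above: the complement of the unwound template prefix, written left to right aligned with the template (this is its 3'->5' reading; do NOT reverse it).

Step 1: advance 3 -> fork_pos = 0 + 3 = 3.
Step 2: advance 9 -> fork_pos = 3 + 9 = 12.
Step 3: advance 4 -> fork_pos = 12 + 4 = 16.
Step 4: advance 5 -> fork_pos = 16 + 5 = 21.
Unwound prefix: template[0:21] = TGTCATTGAATCTCGTAATCC
Complement it base by base (A<->T, C<->G), keeping left-to-right order:
  [0:5] TGTCA -> ACAGT
  [5:10] TTGAA -> AACTT
  [10:15] TCTCG -> AGAGC
  [15:20] TAATC -> ATTAG
  [20:21] C -> G
Concatenate: ACAGTAACTTAGAGCATTAGG (length 21; written aligned with the template, i.e. 3'->5').

Answer: ACAGTAACTTAGAGCATTAGG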